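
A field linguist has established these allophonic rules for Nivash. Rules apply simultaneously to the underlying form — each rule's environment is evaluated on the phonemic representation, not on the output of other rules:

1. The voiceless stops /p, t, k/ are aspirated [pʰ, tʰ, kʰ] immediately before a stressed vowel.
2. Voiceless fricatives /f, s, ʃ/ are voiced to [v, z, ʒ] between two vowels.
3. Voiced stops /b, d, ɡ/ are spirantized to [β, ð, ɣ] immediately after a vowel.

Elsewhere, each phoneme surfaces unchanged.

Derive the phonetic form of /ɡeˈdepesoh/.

[ɡeˈðepezoh]

/ɡ/ (word-initial) fails the environment for rule 3, so it stays [ɡ].
/d/ (between /e/ and /e/): immediately after a vowel, so rule 3 applies → [ð].
/p/ (between /e/ and /e/) fails the environment for rule 1, so it stays [p].
/s/ (between /e/ and /o/) occurs between two vowels → [z] by rule 2.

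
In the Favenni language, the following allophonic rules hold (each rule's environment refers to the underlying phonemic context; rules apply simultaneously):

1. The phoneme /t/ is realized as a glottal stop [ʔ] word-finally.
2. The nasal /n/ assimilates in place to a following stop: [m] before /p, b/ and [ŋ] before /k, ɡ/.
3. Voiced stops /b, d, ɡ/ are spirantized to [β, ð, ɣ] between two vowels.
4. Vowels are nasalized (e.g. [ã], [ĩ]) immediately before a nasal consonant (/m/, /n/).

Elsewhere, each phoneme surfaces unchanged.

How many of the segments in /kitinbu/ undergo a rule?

2

Segments that undergo a rule: /i/ → [ĩ] (rule 4); /n/ → [m] (rule 2).
All other segments surface unchanged.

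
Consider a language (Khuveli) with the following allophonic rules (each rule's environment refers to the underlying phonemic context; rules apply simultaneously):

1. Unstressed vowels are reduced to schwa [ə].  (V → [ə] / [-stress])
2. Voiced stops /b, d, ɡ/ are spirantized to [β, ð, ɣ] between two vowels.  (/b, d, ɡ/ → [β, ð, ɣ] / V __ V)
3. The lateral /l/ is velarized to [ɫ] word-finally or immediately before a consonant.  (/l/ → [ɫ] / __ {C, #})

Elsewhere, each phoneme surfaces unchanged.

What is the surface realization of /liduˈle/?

[ləðəˈle]

/l/ (word-initial) fails the environment for rule 3, so it stays [l].
Rule 1 applies to /i/ (between /l/ and /d/: in an unstressed syllable) → [ə].
/d/ meets the environment for rule 2 (between two vowels) → [ð].
Rule 1 applies to /u/ (between /d/ and /l/: in an unstressed syllable) → [ə].
/l/ (between /u/ and /e/): rule 3 targets it, but not word-finally or immediately before a consonant → unchanged [l].
/e/ (word-final) fails the environment for rule 1, so it stays [e].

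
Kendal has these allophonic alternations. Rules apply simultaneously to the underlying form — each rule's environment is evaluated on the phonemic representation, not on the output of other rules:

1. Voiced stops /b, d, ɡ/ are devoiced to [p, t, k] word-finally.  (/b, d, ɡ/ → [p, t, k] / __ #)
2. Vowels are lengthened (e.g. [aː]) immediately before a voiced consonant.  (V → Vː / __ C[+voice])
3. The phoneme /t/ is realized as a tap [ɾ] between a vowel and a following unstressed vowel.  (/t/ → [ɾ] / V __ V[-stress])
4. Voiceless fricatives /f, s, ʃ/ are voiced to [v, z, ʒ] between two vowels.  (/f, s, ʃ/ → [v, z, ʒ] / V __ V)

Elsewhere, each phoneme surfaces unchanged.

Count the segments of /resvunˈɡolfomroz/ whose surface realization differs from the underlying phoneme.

4

Segments that undergo a rule: /u/ → [uː] (rule 2); /o/ → [oː] (rule 2); /o/ → [oː] (rule 2); /o/ → [oː] (rule 2).
All other segments surface unchanged.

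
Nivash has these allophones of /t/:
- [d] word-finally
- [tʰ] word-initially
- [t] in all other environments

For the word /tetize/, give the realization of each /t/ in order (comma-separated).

Occurrence 1 (position 1): word-initially → [tʰ].
Occurrence 2 (position 3): no conditioning environment matches → elsewhere allophone [t].

[tʰ], [t]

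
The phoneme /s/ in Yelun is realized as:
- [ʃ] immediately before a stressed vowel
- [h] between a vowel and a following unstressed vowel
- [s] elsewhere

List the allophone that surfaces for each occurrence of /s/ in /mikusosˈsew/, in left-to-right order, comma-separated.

Occurrence 1 (position 5): between a vowel and a following unstressed vowel → [h].
Occurrence 2 (position 7): no conditioning environment matches → elsewhere allophone [s].
Occurrence 3 (position 8): immediately before a stressed vowel → [ʃ].

[h], [s], [ʃ]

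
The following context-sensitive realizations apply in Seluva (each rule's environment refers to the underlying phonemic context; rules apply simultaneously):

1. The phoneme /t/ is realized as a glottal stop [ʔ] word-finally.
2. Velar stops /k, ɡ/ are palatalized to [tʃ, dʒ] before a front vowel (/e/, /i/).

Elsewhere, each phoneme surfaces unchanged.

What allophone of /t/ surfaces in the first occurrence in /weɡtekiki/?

[t]

/t/ (between /ɡ/ and /e/) is in the target of rule 1 but the environment (word-finally) is not met → [t].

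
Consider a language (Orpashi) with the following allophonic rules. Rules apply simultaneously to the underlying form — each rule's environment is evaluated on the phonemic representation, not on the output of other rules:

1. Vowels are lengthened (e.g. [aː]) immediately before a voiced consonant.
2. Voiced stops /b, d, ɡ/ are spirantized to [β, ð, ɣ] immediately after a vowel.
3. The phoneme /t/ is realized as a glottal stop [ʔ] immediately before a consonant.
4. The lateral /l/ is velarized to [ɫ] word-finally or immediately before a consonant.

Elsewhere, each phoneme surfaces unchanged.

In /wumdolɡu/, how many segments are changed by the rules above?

Segments that undergo a rule: /u/ → [uː] (rule 1); /o/ → [oː] (rule 1); /l/ → [ɫ] (rule 4).
All other segments surface unchanged.

3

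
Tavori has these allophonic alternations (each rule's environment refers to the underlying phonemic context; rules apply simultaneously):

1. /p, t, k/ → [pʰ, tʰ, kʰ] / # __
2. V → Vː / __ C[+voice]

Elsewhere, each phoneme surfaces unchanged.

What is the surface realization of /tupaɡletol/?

[tʰupaːɡletoːl]

/t/ (word-initial) occurs word-initially → [tʰ] by rule 1.
/u/ (between /t/ and /p/) fails the environment for rule 2, so it stays [u].
/p/ — between /u/ and /a/; rule 1 does not apply here → [p].
/a/ meets the environment for rule 2 (before a voiced consonant) → [aː].
/e/ (between /l/ and /t/) is in the target of rule 2 but the environment (before a voiced consonant) is not met → [e].
/t/ — between /e/ and /o/; rule 1 does not apply here → [t].
/o/ meets the environment for rule 2 (before a voiced consonant) → [oː].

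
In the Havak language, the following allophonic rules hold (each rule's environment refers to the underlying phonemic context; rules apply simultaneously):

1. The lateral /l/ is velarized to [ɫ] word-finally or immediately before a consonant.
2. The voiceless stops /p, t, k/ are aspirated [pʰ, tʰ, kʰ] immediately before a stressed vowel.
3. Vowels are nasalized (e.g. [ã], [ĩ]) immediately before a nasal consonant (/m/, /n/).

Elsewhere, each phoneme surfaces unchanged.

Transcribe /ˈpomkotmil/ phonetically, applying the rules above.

[ˈpʰõmkotmiɫ]

/p/ — word-initial, immediately before a stressed vowel — surfaces as [pʰ] (rule 2).
Rule 3 applies to /o/ (between /p/ and /m/: before a nasal consonant) → [õ].
/k/ (between /m/ and /o/): rule 2 targets it, but not immediately before a stressed vowel → unchanged [k].
/o/ — between /k/ and /t/; rule 3 does not apply here → [o].
/t/ (between /o/ and /m/) is in the target of rule 2 but the environment (immediately before a stressed vowel) is not met → [t].
/i/ (between /m/ and /l/) is in the target of rule 3 but the environment (before a nasal consonant) is not met → [i].
/l/ — word-final, word-finally or immediately before a consonant — surfaces as [ɫ] (rule 1).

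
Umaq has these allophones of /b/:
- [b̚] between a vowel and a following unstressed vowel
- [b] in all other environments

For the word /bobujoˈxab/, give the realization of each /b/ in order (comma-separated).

[b], [b̚], [b]

Occurrence 1 (position 1): no conditioning environment matches → elsewhere allophone [b].
Occurrence 2 (position 3): between a vowel and a following unstressed vowel → [b̚].
Occurrence 3 (position 9): no conditioning environment matches → elsewhere allophone [b].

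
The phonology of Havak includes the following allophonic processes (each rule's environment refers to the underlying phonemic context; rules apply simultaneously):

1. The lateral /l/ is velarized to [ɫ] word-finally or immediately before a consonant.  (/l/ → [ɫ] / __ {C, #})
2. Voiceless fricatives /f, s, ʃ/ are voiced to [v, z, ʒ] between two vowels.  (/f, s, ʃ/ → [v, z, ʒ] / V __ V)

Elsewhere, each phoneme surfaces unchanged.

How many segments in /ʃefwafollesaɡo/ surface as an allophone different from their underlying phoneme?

3

Segments that undergo a rule: /f/ → [v] (rule 2); /l/ → [ɫ] (rule 1); /s/ → [z] (rule 2).
All other segments surface unchanged.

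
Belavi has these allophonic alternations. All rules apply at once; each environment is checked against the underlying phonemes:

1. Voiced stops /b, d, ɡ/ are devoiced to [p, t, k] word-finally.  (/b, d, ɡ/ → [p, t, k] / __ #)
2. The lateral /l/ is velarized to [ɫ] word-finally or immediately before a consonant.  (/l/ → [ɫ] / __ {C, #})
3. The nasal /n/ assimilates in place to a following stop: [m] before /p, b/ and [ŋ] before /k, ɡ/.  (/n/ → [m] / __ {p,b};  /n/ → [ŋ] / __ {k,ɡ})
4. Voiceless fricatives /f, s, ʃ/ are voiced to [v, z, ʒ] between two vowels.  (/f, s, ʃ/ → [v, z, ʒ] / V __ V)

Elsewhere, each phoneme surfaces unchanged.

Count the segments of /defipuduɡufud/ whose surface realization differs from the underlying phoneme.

3

Segments that undergo a rule: /f/ → [v] (rule 4); /f/ → [v] (rule 4); /d/ → [t] (rule 1).
All other segments surface unchanged.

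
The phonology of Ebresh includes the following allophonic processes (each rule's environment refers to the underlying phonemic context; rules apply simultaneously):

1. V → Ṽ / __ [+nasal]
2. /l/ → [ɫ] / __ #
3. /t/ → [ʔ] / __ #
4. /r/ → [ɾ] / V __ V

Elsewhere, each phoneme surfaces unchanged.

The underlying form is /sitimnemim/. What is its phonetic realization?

[sitĩmnẽmĩm]

/i/ — between /s/ and /t/; rule 1 does not apply here → [i].
/t/ (between /i/ and /i/): rule 3 targets it, but not word-finally → unchanged [t].
Rule 1 applies to /i/ (between /t/ and /m/: before a nasal consonant) → [ĩ].
/e/ meets the environment for rule 1 (before a nasal consonant) → [ẽ].
/i/ meets the environment for rule 1 (before a nasal consonant) → [ĩ].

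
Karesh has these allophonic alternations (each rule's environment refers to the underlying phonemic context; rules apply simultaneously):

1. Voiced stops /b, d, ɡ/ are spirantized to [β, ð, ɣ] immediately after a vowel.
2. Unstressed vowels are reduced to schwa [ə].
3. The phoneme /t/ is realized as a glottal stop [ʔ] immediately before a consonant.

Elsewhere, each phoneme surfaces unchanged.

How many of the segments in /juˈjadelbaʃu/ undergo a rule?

Segments that undergo a rule: /u/ → [ə] (rule 2); /d/ → [ð] (rule 1); /e/ → [ə] (rule 2); /a/ → [ə] (rule 2); /u/ → [ə] (rule 2).
All other segments surface unchanged.

5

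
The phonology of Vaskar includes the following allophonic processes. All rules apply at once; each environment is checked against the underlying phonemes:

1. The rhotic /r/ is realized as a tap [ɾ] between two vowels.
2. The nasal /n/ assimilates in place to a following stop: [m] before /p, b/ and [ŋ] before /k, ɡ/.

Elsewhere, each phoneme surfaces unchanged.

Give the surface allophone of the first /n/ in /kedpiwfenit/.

[n]

/n/ (between /e/ and /i/) fails the environment for rule 2, so it stays [n].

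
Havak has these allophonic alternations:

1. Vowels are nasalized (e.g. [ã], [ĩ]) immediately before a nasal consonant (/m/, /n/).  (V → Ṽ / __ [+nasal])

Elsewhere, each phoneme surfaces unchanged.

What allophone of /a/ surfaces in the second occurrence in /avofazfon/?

/a/ (between /f/ and /z/): rule 1 targets it, but not before a nasal consonant → unchanged [a].

[a]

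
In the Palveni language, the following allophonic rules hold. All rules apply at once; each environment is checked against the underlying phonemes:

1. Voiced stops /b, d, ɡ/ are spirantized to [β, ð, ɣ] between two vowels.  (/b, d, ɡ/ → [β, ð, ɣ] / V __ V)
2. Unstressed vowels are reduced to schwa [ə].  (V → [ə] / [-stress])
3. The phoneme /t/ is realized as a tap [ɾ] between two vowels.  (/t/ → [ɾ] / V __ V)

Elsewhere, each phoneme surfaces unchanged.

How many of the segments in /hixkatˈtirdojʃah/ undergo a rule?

4

Segments that undergo a rule: /i/ → [ə] (rule 2); /a/ → [ə] (rule 2); /o/ → [ə] (rule 2); /a/ → [ə] (rule 2).
All other segments surface unchanged.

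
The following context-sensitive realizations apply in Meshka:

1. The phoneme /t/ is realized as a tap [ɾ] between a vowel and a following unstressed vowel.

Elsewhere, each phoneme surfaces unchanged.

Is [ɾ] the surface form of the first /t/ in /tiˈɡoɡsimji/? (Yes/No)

No

/t/ (word-initial) is in the target of rule 1 but the environment (between a vowel and a following unstressed vowel) is not met → [t].
The actual realization is [t], not [ɾ].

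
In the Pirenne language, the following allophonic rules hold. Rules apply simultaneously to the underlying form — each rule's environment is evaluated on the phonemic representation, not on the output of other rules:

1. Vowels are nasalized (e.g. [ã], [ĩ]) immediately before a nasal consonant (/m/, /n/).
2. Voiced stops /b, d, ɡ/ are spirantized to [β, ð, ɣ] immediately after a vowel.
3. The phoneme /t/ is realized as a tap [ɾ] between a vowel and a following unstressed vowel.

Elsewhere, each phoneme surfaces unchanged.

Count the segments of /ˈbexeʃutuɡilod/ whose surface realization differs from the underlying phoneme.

Segments that undergo a rule: /t/ → [ɾ] (rule 3); /ɡ/ → [ɣ] (rule 2); /d/ → [ð] (rule 2).
All other segments surface unchanged.

3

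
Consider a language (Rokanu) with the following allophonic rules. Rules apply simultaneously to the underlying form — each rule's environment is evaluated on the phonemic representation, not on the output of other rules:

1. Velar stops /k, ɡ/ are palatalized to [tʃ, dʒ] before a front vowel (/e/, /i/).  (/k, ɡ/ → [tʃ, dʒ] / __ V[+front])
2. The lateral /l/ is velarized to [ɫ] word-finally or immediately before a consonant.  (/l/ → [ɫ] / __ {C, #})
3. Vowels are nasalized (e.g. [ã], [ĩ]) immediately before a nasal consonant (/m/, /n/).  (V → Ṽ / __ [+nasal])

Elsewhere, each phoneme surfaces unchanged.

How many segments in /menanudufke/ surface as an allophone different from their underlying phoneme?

3

Segments that undergo a rule: /e/ → [ẽ] (rule 3); /a/ → [ã] (rule 3); /k/ → [tʃ] (rule 1).
All other segments surface unchanged.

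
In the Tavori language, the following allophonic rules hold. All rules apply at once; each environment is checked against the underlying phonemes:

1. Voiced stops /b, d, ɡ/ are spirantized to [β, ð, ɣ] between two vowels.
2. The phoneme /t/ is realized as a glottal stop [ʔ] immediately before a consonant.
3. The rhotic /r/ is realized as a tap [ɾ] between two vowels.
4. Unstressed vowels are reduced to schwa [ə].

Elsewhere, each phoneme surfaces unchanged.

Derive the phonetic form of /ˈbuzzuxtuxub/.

[ˈbuzzəxtəxəb]

/b/ (word-initial) is in the target of rule 1 but the environment (between two vowels) is not met → [b].
/u/ (between /b/ and /z/) fails the environment for rule 4, so it stays [u].
/u/ (between /z/ and /x/): in an unstressed syllable, so rule 4 applies → [ə].
/t/ — between /x/ and /u/; rule 2 does not apply here → [t].
Rule 4 applies to /u/ (between /t/ and /x/: in an unstressed syllable) → [ə].
Rule 4 applies to /u/ (between /x/ and /b/: in an unstressed syllable) → [ə].
/b/ — word-final; rule 1 does not apply here → [b].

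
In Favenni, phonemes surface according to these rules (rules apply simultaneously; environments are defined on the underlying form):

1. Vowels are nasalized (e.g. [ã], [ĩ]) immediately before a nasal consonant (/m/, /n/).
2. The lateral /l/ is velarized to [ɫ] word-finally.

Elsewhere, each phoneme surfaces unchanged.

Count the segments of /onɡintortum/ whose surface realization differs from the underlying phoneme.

Segments that undergo a rule: /o/ → [õ] (rule 1); /i/ → [ĩ] (rule 1); /u/ → [ũ] (rule 1).
All other segments surface unchanged.

3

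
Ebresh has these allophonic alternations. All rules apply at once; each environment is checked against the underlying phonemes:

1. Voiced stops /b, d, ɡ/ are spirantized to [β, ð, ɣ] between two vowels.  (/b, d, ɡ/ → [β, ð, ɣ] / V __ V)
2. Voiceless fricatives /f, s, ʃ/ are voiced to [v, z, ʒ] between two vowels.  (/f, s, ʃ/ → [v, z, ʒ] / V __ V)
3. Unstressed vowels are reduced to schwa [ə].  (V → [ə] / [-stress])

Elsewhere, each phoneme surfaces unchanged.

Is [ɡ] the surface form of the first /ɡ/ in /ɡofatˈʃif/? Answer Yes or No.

/ɡ/ (word-initial) is in the target of rule 1 but the environment (between two vowels) is not met → [ɡ].
The actual realization is [ɡ], which matches [ɡ].

Yes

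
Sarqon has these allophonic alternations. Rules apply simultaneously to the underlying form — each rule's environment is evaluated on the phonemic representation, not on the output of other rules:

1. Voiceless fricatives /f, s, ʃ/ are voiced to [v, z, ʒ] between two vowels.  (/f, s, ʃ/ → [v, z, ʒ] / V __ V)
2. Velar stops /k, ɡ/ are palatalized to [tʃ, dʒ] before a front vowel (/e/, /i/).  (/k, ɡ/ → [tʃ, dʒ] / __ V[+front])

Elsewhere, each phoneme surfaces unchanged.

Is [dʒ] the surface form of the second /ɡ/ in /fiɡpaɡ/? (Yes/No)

No

/ɡ/ — word-final; rule 2 does not apply here → [ɡ].
The actual realization is [ɡ], not [dʒ].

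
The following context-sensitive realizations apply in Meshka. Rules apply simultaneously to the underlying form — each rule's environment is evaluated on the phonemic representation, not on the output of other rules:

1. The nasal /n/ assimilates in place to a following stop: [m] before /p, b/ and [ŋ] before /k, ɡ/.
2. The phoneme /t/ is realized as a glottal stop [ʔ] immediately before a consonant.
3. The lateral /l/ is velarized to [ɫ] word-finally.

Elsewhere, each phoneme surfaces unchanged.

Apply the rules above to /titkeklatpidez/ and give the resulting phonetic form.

[tiʔkeklaʔpidez]

/t/ (word-initial) is in the target of rule 2 but the environment (immediately before a consonant) is not met → [t].
/i/ — not in any rule's target class → [i].
/t/ (between /i/ and /k/): immediately before a consonant, so rule 2 applies → [ʔ].
/k/ (between /t/ and /e/) is unaffected → [k].
/e/ (between /k/ and /k/) is unaffected → [e].
/k/ (between /e/ and /l/) is unaffected → [k].
/l/ (between /k/ and /a/) fails the environment for rule 3, so it stays [l].
/a/ — not in any rule's target class → [a].
/t/ meets the environment for rule 2 (immediately before a consonant) → [ʔ].
/p/ (between /t/ and /i/) is unaffected → [p].
/i/ — not in any rule's target class → [i].
/d/ — not in any rule's target class → [d].
/e/ (between /d/ and /z/) is unaffected → [e].
/z/ stays [z].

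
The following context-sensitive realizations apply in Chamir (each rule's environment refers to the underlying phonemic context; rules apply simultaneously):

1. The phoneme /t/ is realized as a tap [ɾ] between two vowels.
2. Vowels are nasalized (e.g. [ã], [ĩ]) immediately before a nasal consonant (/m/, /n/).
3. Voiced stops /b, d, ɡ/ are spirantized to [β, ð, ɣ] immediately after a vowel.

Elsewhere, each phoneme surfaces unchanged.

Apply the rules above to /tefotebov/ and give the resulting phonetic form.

[tefoɾeβov]

/t/ (word-initial) fails the environment for rule 1, so it stays [t].
/e/ (between /t/ and /f/) is in the target of rule 2 but the environment (before a nasal consonant) is not met → [e].
/o/ — between /f/ and /t/; rule 2 does not apply here → [o].
/t/ (between /o/ and /e/) occurs between two vowels → [ɾ] by rule 1.
/e/ (between /t/ and /b/) is in the target of rule 2 but the environment (before a nasal consonant) is not met → [e].
/b/ meets the environment for rule 3 (immediately after a vowel) → [β].
/o/ (between /b/ and /v/): rule 2 targets it, but not before a nasal consonant → unchanged [o].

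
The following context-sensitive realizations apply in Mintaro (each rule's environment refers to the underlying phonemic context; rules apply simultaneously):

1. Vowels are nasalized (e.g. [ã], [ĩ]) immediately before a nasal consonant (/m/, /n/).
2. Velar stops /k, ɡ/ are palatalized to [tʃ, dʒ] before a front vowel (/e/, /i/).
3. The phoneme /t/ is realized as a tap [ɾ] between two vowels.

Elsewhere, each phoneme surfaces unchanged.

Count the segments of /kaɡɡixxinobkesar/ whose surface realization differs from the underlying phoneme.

Segments that undergo a rule: /ɡ/ → [dʒ] (rule 2); /i/ → [ĩ] (rule 1); /k/ → [tʃ] (rule 2).
All other segments surface unchanged.

3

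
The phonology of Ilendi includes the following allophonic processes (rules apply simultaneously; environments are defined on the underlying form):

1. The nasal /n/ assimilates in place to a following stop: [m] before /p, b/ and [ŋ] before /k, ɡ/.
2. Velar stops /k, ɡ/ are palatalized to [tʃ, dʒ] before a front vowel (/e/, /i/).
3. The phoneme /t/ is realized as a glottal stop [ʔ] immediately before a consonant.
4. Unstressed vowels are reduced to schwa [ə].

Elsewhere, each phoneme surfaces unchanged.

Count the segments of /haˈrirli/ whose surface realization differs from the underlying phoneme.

2

Segments that undergo a rule: /a/ → [ə] (rule 4); /i/ → [ə] (rule 4).
All other segments surface unchanged.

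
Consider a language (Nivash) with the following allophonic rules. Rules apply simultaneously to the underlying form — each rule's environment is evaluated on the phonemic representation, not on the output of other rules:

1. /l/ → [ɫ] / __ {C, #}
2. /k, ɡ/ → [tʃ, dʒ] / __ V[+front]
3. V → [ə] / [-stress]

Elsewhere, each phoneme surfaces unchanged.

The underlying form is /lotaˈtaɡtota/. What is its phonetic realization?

[lətəˈtaɡtətə]

/l/ (word-initial) is in the target of rule 1 but the environment (word-finally or immediately before a consonant) is not met → [l].
/o/ — between /l/ and /t/, in an unstressed syllable — surfaces as [ə] (rule 3).
/t/ stays [t].
/a/ (between /t/ and /t/): in an unstressed syllable, so rule 3 applies → [ə].
/t/ (between /a/ and /a/) is unaffected → [t].
/a/ (between /t/ and /ɡ/) is in the target of rule 3 but the environment (in an unstressed syllable) is not met → [a].
/ɡ/ — between /a/ and /t/; rule 2 does not apply here → [ɡ].
/t/ stays [t].
/o/ (between /t/ and /t/): in an unstressed syllable, so rule 3 applies → [ə].
/t/ stays [t].
/a/ (word-final): in an unstressed syllable, so rule 3 applies → [ə].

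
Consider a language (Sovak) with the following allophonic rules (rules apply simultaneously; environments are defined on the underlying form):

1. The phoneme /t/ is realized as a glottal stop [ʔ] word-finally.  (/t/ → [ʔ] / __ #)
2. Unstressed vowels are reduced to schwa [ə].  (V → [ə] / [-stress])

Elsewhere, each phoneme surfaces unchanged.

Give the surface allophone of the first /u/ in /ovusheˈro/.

Rule 2 applies to /u/ (between /v/ and /s/: in an unstressed syllable) → [ə].

[ə]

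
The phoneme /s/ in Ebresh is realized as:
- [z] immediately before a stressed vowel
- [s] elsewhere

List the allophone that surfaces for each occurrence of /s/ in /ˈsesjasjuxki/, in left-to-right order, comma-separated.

[z], [s], [s]

Occurrence 1 (position 1): immediately before a stressed vowel → [z].
Occurrence 2 (position 3): no conditioning environment matches → elsewhere allophone [s].
Occurrence 3 (position 6): no conditioning environment matches → elsewhere allophone [s].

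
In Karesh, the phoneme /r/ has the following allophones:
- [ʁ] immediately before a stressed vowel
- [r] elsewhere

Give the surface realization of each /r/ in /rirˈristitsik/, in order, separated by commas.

[r], [r], [ʁ]

Occurrence 1 (position 1): no conditioning environment matches → elsewhere allophone [r].
Occurrence 2 (position 3): no conditioning environment matches → elsewhere allophone [r].
Occurrence 3 (position 4): immediately before a stressed vowel → [ʁ].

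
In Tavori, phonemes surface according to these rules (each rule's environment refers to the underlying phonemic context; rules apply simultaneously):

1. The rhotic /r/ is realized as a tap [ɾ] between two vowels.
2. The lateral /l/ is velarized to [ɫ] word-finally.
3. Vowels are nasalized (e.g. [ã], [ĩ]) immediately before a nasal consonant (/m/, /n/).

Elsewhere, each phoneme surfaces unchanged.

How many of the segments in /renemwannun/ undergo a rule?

Segments that undergo a rule: /e/ → [ẽ] (rule 3); /e/ → [ẽ] (rule 3); /a/ → [ã] (rule 3); /u/ → [ũ] (rule 3).
All other segments surface unchanged.

4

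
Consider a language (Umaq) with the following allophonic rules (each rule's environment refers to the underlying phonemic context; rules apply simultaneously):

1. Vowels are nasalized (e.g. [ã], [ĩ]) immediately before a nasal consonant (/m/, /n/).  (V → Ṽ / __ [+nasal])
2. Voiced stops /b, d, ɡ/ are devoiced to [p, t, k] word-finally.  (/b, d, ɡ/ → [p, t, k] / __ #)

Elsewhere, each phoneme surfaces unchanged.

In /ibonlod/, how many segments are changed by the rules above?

Segments that undergo a rule: /o/ → [õ] (rule 1); /d/ → [t] (rule 2).
All other segments surface unchanged.

2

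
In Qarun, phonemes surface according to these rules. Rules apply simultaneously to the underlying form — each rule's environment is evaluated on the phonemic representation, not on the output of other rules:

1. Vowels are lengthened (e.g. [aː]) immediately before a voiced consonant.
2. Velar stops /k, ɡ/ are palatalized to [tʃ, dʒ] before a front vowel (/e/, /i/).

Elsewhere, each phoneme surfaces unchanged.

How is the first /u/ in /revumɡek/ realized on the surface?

[uː]

/u/ meets the environment for rule 1 (before a voiced consonant) → [uː].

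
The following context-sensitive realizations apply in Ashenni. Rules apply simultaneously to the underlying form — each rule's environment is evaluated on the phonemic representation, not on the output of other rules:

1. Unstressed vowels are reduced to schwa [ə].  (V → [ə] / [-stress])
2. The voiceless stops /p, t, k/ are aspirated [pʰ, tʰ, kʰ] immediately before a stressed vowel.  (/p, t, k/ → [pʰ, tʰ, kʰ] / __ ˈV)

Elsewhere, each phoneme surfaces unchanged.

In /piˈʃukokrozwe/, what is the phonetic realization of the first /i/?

[ə]

/i/ meets the environment for rule 1 (in an unstressed syllable) → [ə].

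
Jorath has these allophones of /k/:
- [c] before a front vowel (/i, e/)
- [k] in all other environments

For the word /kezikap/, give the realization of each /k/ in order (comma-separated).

Occurrence 1 (position 1): before a front vowel → [c].
Occurrence 2 (position 5): no conditioning environment matches → elsewhere allophone [k].

[c], [k]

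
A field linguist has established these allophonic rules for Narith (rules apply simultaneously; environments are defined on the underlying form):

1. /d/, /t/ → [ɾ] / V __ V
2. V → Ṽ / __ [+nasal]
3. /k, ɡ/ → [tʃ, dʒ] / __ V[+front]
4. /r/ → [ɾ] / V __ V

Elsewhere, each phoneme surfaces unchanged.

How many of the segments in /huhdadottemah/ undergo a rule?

2

Segments that undergo a rule: /d/ → [ɾ] (rule 1); /e/ → [ẽ] (rule 2).
All other segments surface unchanged.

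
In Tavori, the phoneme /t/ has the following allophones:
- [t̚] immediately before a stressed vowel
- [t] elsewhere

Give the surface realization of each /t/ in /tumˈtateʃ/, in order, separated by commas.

[t], [t̚], [t]

Occurrence 1 (position 1): no conditioning environment matches → elsewhere allophone [t].
Occurrence 2 (position 4): immediately before a stressed vowel → [t̚].
Occurrence 3 (position 6): no conditioning environment matches → elsewhere allophone [t].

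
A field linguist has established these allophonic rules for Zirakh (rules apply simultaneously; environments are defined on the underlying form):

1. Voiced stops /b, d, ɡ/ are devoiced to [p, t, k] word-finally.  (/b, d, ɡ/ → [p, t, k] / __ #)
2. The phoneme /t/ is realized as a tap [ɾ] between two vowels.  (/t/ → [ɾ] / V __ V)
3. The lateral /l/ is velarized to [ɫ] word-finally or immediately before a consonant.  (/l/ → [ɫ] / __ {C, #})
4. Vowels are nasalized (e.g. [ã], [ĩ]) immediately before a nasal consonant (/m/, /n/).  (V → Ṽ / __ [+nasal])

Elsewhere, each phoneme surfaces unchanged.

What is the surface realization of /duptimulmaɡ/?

[duptĩmuɫmak]

/d/ (word-initial): rule 1 targets it, but not word-finally → unchanged [d].
/u/ (between /d/ and /p/): rule 4 targets it, but not before a nasal consonant → unchanged [u].
/p/ — not in any rule's target class → [p].
/t/ (between /p/ and /i/): rule 2 targets it, but not between two vowels → unchanged [t].
Rule 4 applies to /i/ (between /t/ and /m/: before a nasal consonant) → [ĩ].
/m/ (between /i/ and /u/): no rule targets it → [m].
/u/ (between /m/ and /l/) fails the environment for rule 4, so it stays [u].
/l/ (between /u/ and /m/) occurs word-finally or immediately before a consonant → [ɫ] by rule 3.
/m/ stays [m].
/a/ (between /m/ and /ɡ/): rule 4 targets it, but not before a nasal consonant → unchanged [a].
/ɡ/ (word-final) occurs word-finally → [k] by rule 1.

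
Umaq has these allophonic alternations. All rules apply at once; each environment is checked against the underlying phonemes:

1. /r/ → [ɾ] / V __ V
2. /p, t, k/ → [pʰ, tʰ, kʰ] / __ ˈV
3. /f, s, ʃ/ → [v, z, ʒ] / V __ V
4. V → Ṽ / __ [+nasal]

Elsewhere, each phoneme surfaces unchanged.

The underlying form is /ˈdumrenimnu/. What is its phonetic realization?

/d/ — not in any rule's target class → [d].
/u/ (between /d/ and /m/) occurs before a nasal consonant → [ũ] by rule 4.
/m/ — not in any rule's target class → [m].
/r/ (between /m/ and /e/) is in the target of rule 1 but the environment (between two vowels) is not met → [r].
/e/ — between /r/ and /n/, before a nasal consonant — surfaces as [ẽ] (rule 4).
/n/ — not in any rule's target class → [n].
/i/ — between /n/ and /m/, before a nasal consonant — surfaces as [ĩ] (rule 4).
/m/ (between /i/ and /n/) is unaffected → [m].
/n/ (between /m/ and /u/): no rule targets it → [n].
/u/ (word-final) fails the environment for rule 4, so it stays [u].

[ˈdũmrẽnĩmnu]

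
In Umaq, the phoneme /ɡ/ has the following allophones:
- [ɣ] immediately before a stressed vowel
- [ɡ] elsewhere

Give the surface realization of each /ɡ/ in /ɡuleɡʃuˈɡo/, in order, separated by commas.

[ɡ], [ɡ], [ɣ]

Occurrence 1 (position 1): no conditioning environment matches → elsewhere allophone [ɡ].
Occurrence 2 (position 5): no conditioning environment matches → elsewhere allophone [ɡ].
Occurrence 3 (position 8): immediately before a stressed vowel → [ɣ].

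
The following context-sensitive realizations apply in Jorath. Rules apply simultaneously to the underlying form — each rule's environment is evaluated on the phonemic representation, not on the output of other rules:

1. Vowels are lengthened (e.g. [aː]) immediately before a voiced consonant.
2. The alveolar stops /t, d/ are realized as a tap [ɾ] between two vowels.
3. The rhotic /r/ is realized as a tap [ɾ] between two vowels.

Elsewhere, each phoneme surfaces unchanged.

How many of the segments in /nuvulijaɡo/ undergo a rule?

Segments that undergo a rule: /u/ → [uː] (rule 1); /u/ → [uː] (rule 1); /i/ → [iː] (rule 1); /a/ → [aː] (rule 1).
All other segments surface unchanged.

4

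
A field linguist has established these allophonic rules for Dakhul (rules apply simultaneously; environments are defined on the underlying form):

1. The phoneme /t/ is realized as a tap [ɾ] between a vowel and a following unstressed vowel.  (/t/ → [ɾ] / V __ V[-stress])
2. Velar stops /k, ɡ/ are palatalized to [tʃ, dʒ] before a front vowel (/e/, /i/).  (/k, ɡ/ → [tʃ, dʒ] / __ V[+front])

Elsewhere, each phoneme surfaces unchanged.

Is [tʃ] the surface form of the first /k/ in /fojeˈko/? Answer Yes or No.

No

/k/ (between /e/ and /o/): rule 2 targets it, but not before a front vowel → unchanged [k].
The actual realization is [k], not [tʃ].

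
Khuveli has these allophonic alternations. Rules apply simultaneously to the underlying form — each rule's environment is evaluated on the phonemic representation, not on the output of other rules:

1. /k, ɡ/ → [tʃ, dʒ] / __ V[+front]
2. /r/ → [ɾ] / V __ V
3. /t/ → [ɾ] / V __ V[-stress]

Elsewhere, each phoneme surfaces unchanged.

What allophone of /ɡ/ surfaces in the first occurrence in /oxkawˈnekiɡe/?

[dʒ]

/ɡ/ (between /i/ and /e/): before a front vowel, so rule 1 applies → [dʒ].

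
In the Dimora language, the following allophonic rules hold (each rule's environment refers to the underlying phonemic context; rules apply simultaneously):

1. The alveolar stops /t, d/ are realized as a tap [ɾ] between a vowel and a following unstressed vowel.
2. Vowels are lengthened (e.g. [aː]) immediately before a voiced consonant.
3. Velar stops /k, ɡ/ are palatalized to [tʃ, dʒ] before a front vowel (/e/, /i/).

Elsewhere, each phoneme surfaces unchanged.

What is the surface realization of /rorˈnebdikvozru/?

[roːrˈneːbdikvoːzru]

/r/ stays [r].
/o/ (between /r/ and /r/): before a voiced consonant, so rule 2 applies → [oː].
/r/ — not in any rule's target class → [r].
/n/ stays [n].
/e/ — between /n/ and /b/, before a voiced consonant — surfaces as [eː] (rule 2).
/b/ stays [b].
/d/ — between /b/ and /i/; rule 1 does not apply here → [d].
/i/ (between /d/ and /k/): rule 2 targets it, but not before a voiced consonant → unchanged [i].
/k/ (between /i/ and /v/) is in the target of rule 3 but the environment (before a front vowel) is not met → [k].
/v/ stays [v].
/o/ (between /v/ and /z/): before a voiced consonant, so rule 2 applies → [oː].
/z/ stays [z].
/r/ stays [r].
/u/ (word-final) fails the environment for rule 2, so it stays [u].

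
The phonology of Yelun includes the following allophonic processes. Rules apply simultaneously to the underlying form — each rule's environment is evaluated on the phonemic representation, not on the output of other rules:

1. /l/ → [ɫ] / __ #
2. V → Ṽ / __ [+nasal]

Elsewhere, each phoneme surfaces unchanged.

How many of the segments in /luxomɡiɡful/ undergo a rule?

Segments that undergo a rule: /o/ → [õ] (rule 2); /l/ → [ɫ] (rule 1).
All other segments surface unchanged.

2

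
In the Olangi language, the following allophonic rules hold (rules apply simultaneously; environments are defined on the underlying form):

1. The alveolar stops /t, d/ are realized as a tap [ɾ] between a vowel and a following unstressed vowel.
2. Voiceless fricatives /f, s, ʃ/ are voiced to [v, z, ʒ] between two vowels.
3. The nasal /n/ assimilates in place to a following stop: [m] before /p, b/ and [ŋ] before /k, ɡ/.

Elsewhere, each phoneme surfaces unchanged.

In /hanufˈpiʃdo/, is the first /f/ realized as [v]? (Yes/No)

/f/ (between /u/ and /p/) is in the target of rule 2 but the environment (between two vowels) is not met → [f].
The actual realization is [f], not [v].

No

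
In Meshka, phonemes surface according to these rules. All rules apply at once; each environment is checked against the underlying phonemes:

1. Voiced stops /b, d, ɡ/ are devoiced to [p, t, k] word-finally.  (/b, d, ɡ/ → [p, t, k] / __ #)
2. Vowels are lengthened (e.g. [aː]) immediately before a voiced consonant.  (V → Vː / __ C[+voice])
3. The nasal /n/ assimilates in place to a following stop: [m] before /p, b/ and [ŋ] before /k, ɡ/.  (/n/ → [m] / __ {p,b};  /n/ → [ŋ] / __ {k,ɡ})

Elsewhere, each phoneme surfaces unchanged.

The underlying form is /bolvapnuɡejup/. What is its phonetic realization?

/b/ (word-initial) is in the target of rule 1 but the environment (word-finally) is not met → [b].
/o/ (between /b/ and /l/) occurs before a voiced consonant → [oː] by rule 2.
/l/ (between /o/ and /v/): no rule targets it → [l].
/v/ (between /l/ and /a/) is unaffected → [v].
/a/ (between /v/ and /p/) fails the environment for rule 2, so it stays [a].
/p/ — not in any rule's target class → [p].
/n/ (between /p/ and /u/): rule 3 targets it, but not before a labial or velar stop → unchanged [n].
/u/ (between /n/ and /ɡ/) occurs before a voiced consonant → [uː] by rule 2.
/ɡ/ (between /u/ and /e/) is in the target of rule 1 but the environment (word-finally) is not met → [ɡ].
/e/ (between /ɡ/ and /j/): before a voiced consonant, so rule 2 applies → [eː].
/j/ — not in any rule's target class → [j].
/u/ (between /j/ and /p/) fails the environment for rule 2, so it stays [u].
/p/ (word-final) is unaffected → [p].

[boːlvapnuːɡeːjup]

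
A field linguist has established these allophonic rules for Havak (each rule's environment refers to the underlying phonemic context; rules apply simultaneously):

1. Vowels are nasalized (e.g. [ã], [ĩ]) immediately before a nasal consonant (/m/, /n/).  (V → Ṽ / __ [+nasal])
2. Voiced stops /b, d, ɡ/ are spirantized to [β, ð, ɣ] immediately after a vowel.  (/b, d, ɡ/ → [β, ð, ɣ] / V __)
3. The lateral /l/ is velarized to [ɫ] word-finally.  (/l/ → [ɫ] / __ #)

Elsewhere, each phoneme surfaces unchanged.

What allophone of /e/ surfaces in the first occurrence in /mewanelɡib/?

[e]

/e/ (between /m/ and /w/): rule 1 targets it, but not before a nasal consonant → unchanged [e].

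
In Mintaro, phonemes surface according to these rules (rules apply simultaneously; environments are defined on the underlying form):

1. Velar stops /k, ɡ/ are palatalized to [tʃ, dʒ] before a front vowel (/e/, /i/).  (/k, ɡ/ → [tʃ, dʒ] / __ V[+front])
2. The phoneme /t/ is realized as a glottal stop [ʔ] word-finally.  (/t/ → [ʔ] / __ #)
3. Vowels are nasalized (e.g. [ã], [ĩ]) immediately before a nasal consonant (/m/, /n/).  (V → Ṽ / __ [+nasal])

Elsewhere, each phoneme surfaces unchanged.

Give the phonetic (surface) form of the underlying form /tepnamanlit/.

/t/ — word-initial; rule 2 does not apply here → [t].
/e/ (between /t/ and /p/) is in the target of rule 3 but the environment (before a nasal consonant) is not met → [e].
/p/ (between /e/ and /n/): no rule targets it → [p].
/n/ — not in any rule's target class → [n].
/a/ (between /n/ and /m/): before a nasal consonant, so rule 3 applies → [ã].
/m/ (between /a/ and /a/): no rule targets it → [m].
Rule 3 applies to /a/ (between /m/ and /n/: before a nasal consonant) → [ã].
/n/ (between /a/ and /l/): no rule targets it → [n].
/l/ stays [l].
/i/ (between /l/ and /t/): rule 3 targets it, but not before a nasal consonant → unchanged [i].
/t/ (word-final) occurs word-finally → [ʔ] by rule 2.

[tepnãmãnliʔ]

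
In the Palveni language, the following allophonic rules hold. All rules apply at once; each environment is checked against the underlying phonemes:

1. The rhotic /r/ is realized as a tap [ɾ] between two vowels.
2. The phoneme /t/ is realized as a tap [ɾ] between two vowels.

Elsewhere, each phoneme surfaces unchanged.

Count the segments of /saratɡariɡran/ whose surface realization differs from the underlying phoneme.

2

Segments that undergo a rule: /r/ → [ɾ] (rule 1); /r/ → [ɾ] (rule 1).
All other segments surface unchanged.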